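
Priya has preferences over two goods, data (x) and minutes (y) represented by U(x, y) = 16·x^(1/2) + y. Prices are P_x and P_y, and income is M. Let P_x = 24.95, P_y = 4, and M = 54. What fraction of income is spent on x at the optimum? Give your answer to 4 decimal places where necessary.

share on x = 0.76

MU_x = 8/√x, MU_y = 1. Tangency: 8/√x = P_x/P_y.
Solve: √x = 8·P_y/P_x, so x*(P_x,P_y) = (8·P_y/P_x)², and y* = (M − P_x·x*)/P_y.
Plugging in: x* = (8·4/24.95)² = 1.645, y* = 3.2395.
Expenditure on x: 24.95·1.645 = 41.0421; share = 0.76.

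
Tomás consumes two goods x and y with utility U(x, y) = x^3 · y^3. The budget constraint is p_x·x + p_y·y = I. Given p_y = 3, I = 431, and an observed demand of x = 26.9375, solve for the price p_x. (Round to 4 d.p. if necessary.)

p_x = 8

The MRS is y/x. Set MRS = p_x/p_y.
So 3·p_y·y = 3·p_x·x; combined with the budget, a share 0.5 of income goes to x.
Demand: x*(p_x,p_y,I) = 0.5·I/p_x and y* = 0.5·I/p_y.
Set x* = 26.9375 in the demand function and solve for p_x: p_x = 8.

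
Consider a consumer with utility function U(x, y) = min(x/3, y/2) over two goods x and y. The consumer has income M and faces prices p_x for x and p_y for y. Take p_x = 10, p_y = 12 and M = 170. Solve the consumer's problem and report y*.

y* = 6.2963

Leontief preferences: the optimum is at the kink where x/3 = y/2, i.e. y = (2/3)·x.
Budget: p_x·x + p_y·(2/3)·x = M, so (3·p_x + 2·p_y)·x = 3·M.
Demand: x*(p_x,p_y,M) = 3·M/(3·p_x + 2·p_y), y* = 2·M/(3·p_x + 2·p_y).
Here 3·10 + 2·12 = 54, giving y* = 6.2963.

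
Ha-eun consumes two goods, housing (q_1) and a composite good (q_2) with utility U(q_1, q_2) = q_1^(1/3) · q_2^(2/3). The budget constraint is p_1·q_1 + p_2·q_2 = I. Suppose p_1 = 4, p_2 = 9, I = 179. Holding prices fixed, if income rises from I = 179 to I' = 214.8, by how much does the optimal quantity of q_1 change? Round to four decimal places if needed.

Δq_1* = 2.9833

At p_1=4, p_2=9, I=179: q_1* = 1/3·179/4 = 14.9167.
At I' = 214.8: q_1* = 17.9. Change: 17.9 − 14.9167 = 2.9833.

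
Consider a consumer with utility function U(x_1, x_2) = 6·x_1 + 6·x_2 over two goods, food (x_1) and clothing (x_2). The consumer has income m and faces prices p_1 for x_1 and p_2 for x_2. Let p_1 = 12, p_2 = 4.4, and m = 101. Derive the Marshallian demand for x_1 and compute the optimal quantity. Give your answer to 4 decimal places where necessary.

x_2 gives more utility per dollar, so spend all income on x_2: x_2* = m/p_2, x_1* = 0.
Numerically: x_1* = 0, x_2* = 22.9545.

x_1* = 0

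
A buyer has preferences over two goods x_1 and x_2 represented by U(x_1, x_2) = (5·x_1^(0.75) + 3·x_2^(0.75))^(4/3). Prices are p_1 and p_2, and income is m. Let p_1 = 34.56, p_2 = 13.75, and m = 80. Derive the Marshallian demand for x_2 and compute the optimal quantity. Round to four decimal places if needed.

x_2* = 3.9155

With the ratio pinned down, the budget gives x_1* = m/(p_1 + p_2·(x_2/x_1)) and x_2* = (x_2/x_1)·x_1*.
Numerically x_2/x_1 = 5.172365, so x_1* = 80/(34.56 + 13.75·5.172365) = 0.757 and x_2* = 5.172365·0.757 = 3.9155.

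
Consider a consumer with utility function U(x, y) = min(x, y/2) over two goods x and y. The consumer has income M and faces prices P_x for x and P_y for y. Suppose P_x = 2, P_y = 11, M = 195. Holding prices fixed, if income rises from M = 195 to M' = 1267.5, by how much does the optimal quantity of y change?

Leontief preferences: the optimum is at the kink where x/1 = y/2, i.e. y = 2·x.
Budget: P_x·x + P_y·2·x = M, so (P_x + 2·P_y)·x = M.
Demand: x*(P_x,P_y,M) = M/(P_x + 2·P_y), y* = 2·M/(P_x + 2·P_y).
Here 2 + 2·11 = 24, giving y* = 16.25.
At M' = 1267.5: y* = 105.625. Change: 105.625 − 16.25 = 89.375.

Δy* = 89.375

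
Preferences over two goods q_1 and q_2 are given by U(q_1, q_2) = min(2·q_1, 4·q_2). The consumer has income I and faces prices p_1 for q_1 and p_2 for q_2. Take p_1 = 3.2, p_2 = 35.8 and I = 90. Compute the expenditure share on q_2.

share on q_2 = 0.8483

Leontief preferences: the optimum is at the kink where q_1/4 = q_2/2, i.e. q_2 = (1/2)·q_1.
Budget: p_1·q_1 + p_2·(1/2)·q_1 = I, so (4·p_1 + 2·p_2)·q_1 = 4·I.
Demand: q_1*(p_1,p_2,I) = 4·I/(4·p_1 + 2·p_2), q_2* = 2·I/(4·p_1 + 2·p_2).
Here 4·3.2 + 2·35.8 = 84.4, giving q_1* = 4.2654 and q_2* = 2.1327.
Expenditure on q_2: 35.8·2.1327 = 76.3507; share = 0.8483.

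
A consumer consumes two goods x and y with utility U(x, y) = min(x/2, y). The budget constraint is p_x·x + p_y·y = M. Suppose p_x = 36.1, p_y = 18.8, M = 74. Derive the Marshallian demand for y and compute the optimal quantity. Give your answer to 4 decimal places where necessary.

y* = 0.8132

Demand: x*(p_x,p_y,M) = 2·M/(2·p_x + p_y), y* = M/(2·p_x + p_y).
Here 2·36.1 + 18.8 = 91, giving y* = 0.8132.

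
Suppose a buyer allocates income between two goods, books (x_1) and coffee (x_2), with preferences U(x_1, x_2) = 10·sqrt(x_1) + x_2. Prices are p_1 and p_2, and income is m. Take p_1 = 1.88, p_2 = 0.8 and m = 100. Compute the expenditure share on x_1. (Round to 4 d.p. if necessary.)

share on x_1 = 0.0851

Utility is quasi-linear in x_2; the FOC for x_1 is 5/√x_1 = p_1/p_2.
Thus x_1* = (5·p_2/p_1)² — independent of m — with the rest of income spent on x_2.
Plugging in: x_1* = (5·0.8/1.88)² = 4.5269, x_2* = 114.3617.
Expenditure on x_1: 1.88·4.5269 = 8.5106; share = 0.0851.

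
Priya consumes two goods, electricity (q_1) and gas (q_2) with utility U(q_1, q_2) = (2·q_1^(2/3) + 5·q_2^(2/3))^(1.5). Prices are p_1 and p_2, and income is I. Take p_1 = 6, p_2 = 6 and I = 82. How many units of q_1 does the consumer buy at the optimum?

MU_q_1 ∝ 2·q_1^(-1/3), MU_q_2 ∝ 5·q_2^(-1/3), so MRS = (2/5)·(q_2/q_1)^(1/3) = p_1/p_2.
Solve for the ratio: q_2/q_1 = [(5/2)·p_1/p_2]^(3).
Substitute q_2 = (q_2/q_1)·q_1 into the budget: q_1* = I/(p_1 + p_2·(q_2/q_1)).
Numerically q_2/q_1 = 15.625, so q_1* = 82/(6 + 6·15.625) = 0.8221.

q_1* = 0.8221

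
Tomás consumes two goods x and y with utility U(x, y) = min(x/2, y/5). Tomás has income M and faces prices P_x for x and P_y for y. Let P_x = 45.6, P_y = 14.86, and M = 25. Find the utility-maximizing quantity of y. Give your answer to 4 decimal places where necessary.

y* = 0.7553

Here 2·45.6 + 5·14.86 = 165.5, giving y* = 0.7553.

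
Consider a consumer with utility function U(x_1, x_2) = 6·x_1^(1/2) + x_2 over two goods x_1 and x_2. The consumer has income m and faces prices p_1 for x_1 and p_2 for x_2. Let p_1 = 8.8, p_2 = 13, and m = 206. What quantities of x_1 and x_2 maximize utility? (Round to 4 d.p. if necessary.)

Plugging in: x_1* = (3·13/8.8)² = 19.641, x_2* = 2.5507.

x_1* = 19.641, x_2* = 2.5507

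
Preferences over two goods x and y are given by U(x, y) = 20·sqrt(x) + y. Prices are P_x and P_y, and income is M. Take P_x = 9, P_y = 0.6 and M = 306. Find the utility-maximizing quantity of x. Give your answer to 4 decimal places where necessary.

Utility is quasi-linear in y; the FOC for x is 10/√x = P_x/P_y.
Thus x* = (10·P_y/P_x)² — independent of M — with the rest of income spent on y.
Plugging in: x* = (10·0.6/9)² = 0.4444.

x* = 0.4444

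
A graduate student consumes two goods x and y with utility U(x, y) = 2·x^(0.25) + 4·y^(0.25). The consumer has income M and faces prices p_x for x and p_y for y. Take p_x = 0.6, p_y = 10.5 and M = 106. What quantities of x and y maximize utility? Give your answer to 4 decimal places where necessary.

MRS = MU_x/MU_y = (1/2)·(y/x)^(0.75). Set equal to p_x/p_y.
Solve for the ratio: y/x = [2·p_x/p_y]^(4/3).
Substitute y = (y/x)·x into the budget: x* = M/(p_x + p_y·(y/x)).
Numerically y/x = 0.055461, so x* = 106/(0.6 + 10.5·0.055461) = 89.6525 and y* = 0.055461·89.6525 = 4.9722.

x* = 89.6525, y* = 4.9722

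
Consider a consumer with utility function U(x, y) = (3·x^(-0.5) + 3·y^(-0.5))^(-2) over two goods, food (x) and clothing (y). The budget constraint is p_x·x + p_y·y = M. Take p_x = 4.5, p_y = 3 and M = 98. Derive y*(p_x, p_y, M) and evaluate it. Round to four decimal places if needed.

y* = 15.2312

From the CES first-order condition, (y/x)^(1.5) = p_x/p_y.
Hence y/x = (p_x/p_y)^(1/(1.5)), i.e. raised to the 2/3 power.
With the ratio pinned down, the budget gives x* = M/(p_x + p_y·(y/x)) and y* = (y/x)·x*.
Numerically y/x = 1.310371, so x* = 98/(4.5 + 3·1.310371) = 11.6236 and y* = 1.310371·11.6236 = 15.2312.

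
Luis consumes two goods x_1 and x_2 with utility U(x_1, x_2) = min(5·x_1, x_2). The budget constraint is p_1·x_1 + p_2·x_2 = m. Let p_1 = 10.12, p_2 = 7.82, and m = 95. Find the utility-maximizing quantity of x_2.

x_2* = 9.6505

Demand: x_1*(p_1,p_2,m) = m/(p_1 + 5·p_2), x_2* = 5·m/(p_1 + 5·p_2).
Here 10.12 + 5·7.82 = 49.22, giving x_2* = 9.6505.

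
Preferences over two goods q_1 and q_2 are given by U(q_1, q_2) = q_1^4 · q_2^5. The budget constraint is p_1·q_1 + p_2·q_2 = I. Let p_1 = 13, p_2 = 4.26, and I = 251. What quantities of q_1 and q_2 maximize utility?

The MRS is (4/5)·q_2/q_1. Set MRS = p_1/p_2.
Rearranging, p_2·q_2 = (5/4)·p_1·q_1. Substituting into the budget gives p_1·q_1·(1 + (5/4)) = I.
Demand: q_1*(p_1,p_2,I) = 4/9·I/p_1 and q_2* = 5/9·I/p_2.
At p_1=13, p_2=4.26, I=251: q_1* = 4/9·251/13 = 8.5812, q_2* = 32.7334.

q_1* = 8.5812, q_2* = 32.7334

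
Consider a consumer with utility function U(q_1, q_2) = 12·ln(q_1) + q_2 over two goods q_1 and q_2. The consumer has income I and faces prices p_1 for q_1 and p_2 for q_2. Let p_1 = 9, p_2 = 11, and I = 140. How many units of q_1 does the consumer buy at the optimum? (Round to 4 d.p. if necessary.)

MU_q_1 = 12/q_1, MU_q_2 = 1. Tangency: 12/q_1 = p_1/p_2.
So q_1*(p_1,p_2) = 12·p_2/p_1, independent of income; and q_2* = (I − 12·p_2)/p_2.
At the given prices: q_1* = 12·11/9 = 14.6667.

q_1* = 14.6667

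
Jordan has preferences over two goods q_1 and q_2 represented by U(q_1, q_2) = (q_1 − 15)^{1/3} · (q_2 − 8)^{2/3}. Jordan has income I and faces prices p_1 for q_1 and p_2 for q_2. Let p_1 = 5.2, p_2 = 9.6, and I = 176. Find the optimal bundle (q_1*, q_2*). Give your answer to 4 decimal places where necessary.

Let q_1' = q_1−15, q_2' = q_2−8. MRS = (1/2)·q_2'/q_1' = p_1/p_2.
After buying the subsistence bundle (15, 8), a share 1/3 of the remaining income goes to q_1: q_1* = 15 + 1/3·(I − 15p_1 − 8p_2)/p_1.
Discretionary income = 176 − 15·5.2 − 8·9.6 = 21.2; q_1* = 15 + 1/3·21.2/5.2 = 16.359; q_2* = 8 + 2/3·21.2/9.6 = 9.4722.

q_1* = 16.359, q_2* = 9.4722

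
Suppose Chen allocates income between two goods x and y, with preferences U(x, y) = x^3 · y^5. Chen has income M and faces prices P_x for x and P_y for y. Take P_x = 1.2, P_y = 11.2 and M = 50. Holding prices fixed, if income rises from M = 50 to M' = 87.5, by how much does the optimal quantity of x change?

At P_x=1.2, P_y=11.2, M=50: x* = 0.375·50/1.2 = 15.625.
At M' = 87.5: x* = 27.3438. Change: 27.3438 − 15.625 = 11.7188.

Δx* = 11.7188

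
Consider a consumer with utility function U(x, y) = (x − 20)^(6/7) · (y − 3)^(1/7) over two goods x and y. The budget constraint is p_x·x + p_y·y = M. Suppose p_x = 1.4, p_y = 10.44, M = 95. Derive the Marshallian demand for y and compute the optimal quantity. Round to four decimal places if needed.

y* = 3.4882

This is Cobb-Douglas in (x−20, y−3): tangency gives 6/7·p_y·(y−3) = 1/7·p_x·(x−20).
Substituting into the budget: x* = 20 + 6/7·(M − 20·p_x − 3·p_y)/p_x, and y* = 3 + 1/7·(…)/p_y.
Discretionary income = 95 − 20·1.4 − 3·10.44 = 35.68; y* = 3 + 1/7·35.68/10.44 = 3.4882.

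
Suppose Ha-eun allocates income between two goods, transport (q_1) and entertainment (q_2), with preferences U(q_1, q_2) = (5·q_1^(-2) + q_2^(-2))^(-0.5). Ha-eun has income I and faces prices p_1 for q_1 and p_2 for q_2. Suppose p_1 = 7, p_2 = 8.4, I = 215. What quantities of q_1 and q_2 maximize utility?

q_1* = 18.4983, q_2* = 10.18

From the CES first-order condition, 5·(q_2/q_1)^(3) = p_1/p_2.
Hence q_2/q_1 = ((1/5)·p_1/p_2)^(1/(3)), i.e. raised to the 1/3 power.
With the ratio pinned down, the budget gives q_1* = I/(p_1 + p_2·(q_2/q_1)) and q_2* = (q_2/q_1)·q_1*.
Numerically q_2/q_1 = 0.550321, so q_1* = 215/(7 + 8.4·0.550321) = 18.4983 and q_2* = 0.550321·18.4983 = 10.18.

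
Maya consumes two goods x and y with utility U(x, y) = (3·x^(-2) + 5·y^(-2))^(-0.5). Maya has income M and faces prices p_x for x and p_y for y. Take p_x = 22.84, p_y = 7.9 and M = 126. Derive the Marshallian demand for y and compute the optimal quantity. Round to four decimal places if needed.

y* = 5.8817

With the ratio pinned down, the budget gives x* = M/(p_x + p_y·(y/x)) and y* = (y/x)·x*.
Numerically y/x = 1.689037, so x* = 126/(22.84 + 7.9·1.689037) = 3.4823 and y* = 1.689037·3.4823 = 5.8817.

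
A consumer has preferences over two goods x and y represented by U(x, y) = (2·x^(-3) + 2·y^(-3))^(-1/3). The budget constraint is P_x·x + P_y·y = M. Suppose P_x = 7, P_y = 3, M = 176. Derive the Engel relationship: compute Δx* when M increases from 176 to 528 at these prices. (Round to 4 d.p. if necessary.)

Δx* = 32.8733

MU_x ∝ 2·x^(-4), MU_y ∝ 2·y^(-4), so MRS = (y/x)^(4) = P_x/P_y.
Hence y/x = (P_x/P_y)^(1/(4)), i.e. raised to the 0.25 power.
Substitute y = (y/x)·x into the budget: x* = M/(P_x + P_y·(y/x)).
Numerically y/x = 1.235931, so x* = 176/(7 + 3·1.235931) = 16.4366.
At M' = 528: x* = 49.3099. Change: 49.3099 − 16.4366 = 32.8733.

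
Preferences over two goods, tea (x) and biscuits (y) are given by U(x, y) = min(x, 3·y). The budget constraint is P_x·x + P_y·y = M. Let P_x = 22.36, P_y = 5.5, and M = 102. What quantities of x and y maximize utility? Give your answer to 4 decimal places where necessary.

x* = 4.216, y* = 1.4053

With perfect complements, no substitution: consume in ratio x:y = 3:1.
Budget: P_x·x + P_y·(1/3)·x = M, so (3·P_x + P_y)·x = 3·M.
Demand: x*(P_x,P_y,M) = 3·M/(3·P_x + P_y), y* = M/(3·P_x + P_y).
Here 3·22.36 + 5.5 = 72.58, giving x* = 4.216 and y* = 1.4053.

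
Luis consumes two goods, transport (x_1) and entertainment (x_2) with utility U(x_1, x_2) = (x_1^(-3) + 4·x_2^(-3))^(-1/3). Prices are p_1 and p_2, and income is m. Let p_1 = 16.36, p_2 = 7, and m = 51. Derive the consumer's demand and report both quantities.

MU_x_1 ∝ x_1^(-4), MU_x_2 ∝ 4·x_2^(-4), so MRS = (1/4)·(x_2/x_1)^(4) = p_1/p_2.
Solve for the ratio: x_2/x_1 = [4·p_1/p_2]^(0.25).
With the ratio pinned down, the budget gives x_1* = m/(p_1 + p_2·(x_2/x_1)) and x_2* = (x_2/x_1)·x_1*.
Numerically x_2/x_1 = 1.748583, so x_1* = 51/(16.36 + 7·1.748583) = 1.7832 and x_2* = 1.748583·1.7832 = 3.1181.

x_1* = 1.7832, x_2* = 3.1181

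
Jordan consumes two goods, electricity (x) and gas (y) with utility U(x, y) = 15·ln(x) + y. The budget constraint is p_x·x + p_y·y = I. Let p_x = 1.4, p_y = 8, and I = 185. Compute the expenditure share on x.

share on x = 0.6486

MU_x = 15/x, MU_y = 1. Tangency: 15/x = p_x/p_y.
So x*(p_x,p_y) = 15·p_y/p_x, independent of income; and y* = (I − 15·p_y)/p_y.
At the given prices: x* = 15·8/1.4 = 85.7143, and y* = 8.125.
Expenditure on x: 1.4·85.7143 = 120; share = 0.6486.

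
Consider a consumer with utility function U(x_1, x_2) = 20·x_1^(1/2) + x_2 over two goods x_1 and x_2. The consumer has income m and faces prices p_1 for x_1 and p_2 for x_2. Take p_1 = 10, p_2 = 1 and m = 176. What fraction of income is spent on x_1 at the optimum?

share on x_1 = 0.0568

Plugging in: x_1* = (10·1/10)² = 1, x_2* = 166.
Expenditure on x_1: 10·1 = 10; share = 0.0568.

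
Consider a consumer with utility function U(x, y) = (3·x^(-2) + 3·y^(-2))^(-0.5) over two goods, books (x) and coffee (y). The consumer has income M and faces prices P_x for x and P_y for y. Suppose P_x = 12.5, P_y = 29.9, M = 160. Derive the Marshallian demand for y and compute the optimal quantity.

From the CES first-order condition, (y/x)^(3) = P_x/P_y.
Hence y/x = (P_x/P_y)^(1/(3)), i.e. raised to the 1/3 power.
With the ratio pinned down, the budget gives x* = M/(P_x + P_y·(y/x)) and y* = (y/x)·x*.
Numerically y/x = 0.747733, so x* = 160/(12.5 + 29.9·0.747733) = 4.5902 and y* = 0.747733·4.5902 = 3.4322.

y* = 3.4322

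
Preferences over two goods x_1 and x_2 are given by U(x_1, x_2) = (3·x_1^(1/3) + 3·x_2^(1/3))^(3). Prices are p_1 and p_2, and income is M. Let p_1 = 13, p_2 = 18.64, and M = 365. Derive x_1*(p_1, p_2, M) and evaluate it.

x_1* = 15.2998

MU_x_1 ∝ 3·x_1^(-2/3), MU_x_2 ∝ 3·x_2^(-2/3), so MRS = (x_2/x_1)^(2/3) = p_1/p_2.
Hence x_2/x_1 = (p_1/p_2)^(1/(2/3)), i.e. raised to the 1.5 power.
With the ratio pinned down, the budget gives x_1* = M/(p_1 + p_2·(x_2/x_1)) and x_2* = (x_2/x_1)·x_1*.
Numerically x_2/x_1 = 0.582433, so x_1* = 365/(13 + 18.64·0.582433) = 15.2998.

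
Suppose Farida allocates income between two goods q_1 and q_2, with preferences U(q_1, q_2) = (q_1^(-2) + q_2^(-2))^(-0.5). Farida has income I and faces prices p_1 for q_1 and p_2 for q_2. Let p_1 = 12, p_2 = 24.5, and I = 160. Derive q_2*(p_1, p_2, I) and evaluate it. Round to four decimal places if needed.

MRS = MU_q_1/MU_q_2 = (q_2/q_1)^(3). Set equal to p_1/p_2.
Solve for the ratio: q_2/q_1 = [p_1/p_2]^(1/3).
Substitute q_2 = (q_2/q_1)·q_1 into the budget: q_1* = I/(p_1 + p_2·(q_2/q_1)).
Numerically q_2/q_1 = 0.788264, so q_1* = 160/(12 + 24.5·0.788264) = 5.1098 and q_2* = 0.788264·5.1098 = 4.0279.

q_2* = 4.0279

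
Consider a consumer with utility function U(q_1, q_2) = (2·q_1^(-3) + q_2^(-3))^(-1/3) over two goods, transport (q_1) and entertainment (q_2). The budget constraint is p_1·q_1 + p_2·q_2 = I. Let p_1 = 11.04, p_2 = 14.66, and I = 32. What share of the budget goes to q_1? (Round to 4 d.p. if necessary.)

MU_q_1 ∝ 2·q_1^(-4), MU_q_2 ∝ q_2^(-4), so MRS = 2·(q_2/q_1)^(4) = p_1/p_2.
Hence q_2/q_1 = ((1/2)·p_1/p_2)^(1/(4)), i.e. raised to the 0.25 power.
With the ratio pinned down, the budget gives q_1* = I/(p_1 + p_2·(q_2/q_1)) and q_2* = (q_2/q_1)·q_1*.
Numerically q_2/q_1 = 0.783342, so q_1* = 32/(11.04 + 14.66·0.783342) = 1.4207 and q_2* = 0.783342·1.4207 = 1.1129.
Expenditure on q_1: 11.04·1.4207 = 15.6847; share = 0.4901.

share on q_1 = 0.4901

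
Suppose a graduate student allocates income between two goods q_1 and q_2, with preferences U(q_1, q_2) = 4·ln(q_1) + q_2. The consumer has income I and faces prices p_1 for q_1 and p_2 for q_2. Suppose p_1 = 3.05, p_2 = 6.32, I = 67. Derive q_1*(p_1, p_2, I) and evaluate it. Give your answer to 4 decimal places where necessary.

At the given prices: q_1* = 4·6.32/3.05 = 8.2885.

q_1* = 8.2885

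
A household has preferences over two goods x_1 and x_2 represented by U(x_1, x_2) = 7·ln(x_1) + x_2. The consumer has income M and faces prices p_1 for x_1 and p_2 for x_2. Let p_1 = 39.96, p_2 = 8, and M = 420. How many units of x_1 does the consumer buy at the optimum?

x_1* = 1.4014

MU_x_1 = 7/x_1, MU_x_2 = 1. Tangency: 7/x_1 = p_1/p_2.
So x_1*(p_1,p_2) = 7·p_2/p_1, independent of income; and x_2* = (M − 7·p_2)/p_2.
At the given prices: x_1* = 7·8/39.96 = 1.4014.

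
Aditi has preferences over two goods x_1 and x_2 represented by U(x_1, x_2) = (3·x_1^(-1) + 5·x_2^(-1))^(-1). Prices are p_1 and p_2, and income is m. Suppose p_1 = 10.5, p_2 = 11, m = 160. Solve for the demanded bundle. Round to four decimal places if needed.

x_1* = 6.5643, x_2* = 8.2796

MU_x_1 ∝ 3·x_1^(-2), MU_x_2 ∝ 5·x_2^(-2), so MRS = (3/5)·(x_2/x_1)^(2) = p_1/p_2.
Hence x_2/x_1 = ((5/3)·p_1/p_2)^(1/(2)), i.e. raised to the 0.5 power.
Substitute x_2 = (x_2/x_1)·x_1 into the budget: x_1* = m/(p_1 + p_2·(x_2/x_1)).
Numerically x_2/x_1 = 1.261312, so x_1* = 160/(10.5 + 11·1.261312) = 6.5643 and x_2* = 1.261312·6.5643 = 8.2796.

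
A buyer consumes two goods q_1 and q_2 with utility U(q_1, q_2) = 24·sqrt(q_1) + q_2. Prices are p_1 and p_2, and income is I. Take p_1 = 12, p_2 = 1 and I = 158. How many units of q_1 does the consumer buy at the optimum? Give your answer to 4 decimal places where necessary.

q_1* = 1

MU_q_1 = 12/√q_1, MU_q_2 = 1. Tangency: 12/√q_1 = p_1/p_2.
Solve: √q_1 = 12·p_2/p_1, so q_1*(p_1,p_2) = (12·p_2/p_1)², and q_2* = (I − p_1·q_1*)/p_2.
Plugging in: q_1* = (12·1/12)² = 1.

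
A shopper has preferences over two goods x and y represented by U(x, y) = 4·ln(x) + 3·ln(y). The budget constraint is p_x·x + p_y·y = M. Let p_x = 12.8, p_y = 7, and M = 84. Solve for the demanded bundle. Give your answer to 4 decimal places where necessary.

Demand: x*(p_x,p_y,M) = 4/7·M/p_x and y* = 3/7·M/p_y.
At p_x=12.8, p_y=7, M=84: x* = 4/7·84/12.8 = 3.75, y* = 5.1429.

x* = 3.75, y* = 5.1429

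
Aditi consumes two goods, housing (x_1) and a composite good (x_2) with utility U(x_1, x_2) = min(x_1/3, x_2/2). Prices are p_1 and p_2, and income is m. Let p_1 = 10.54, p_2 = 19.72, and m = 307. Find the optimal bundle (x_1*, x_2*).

Leontief preferences: the optimum is at the kink where x_1/3 = x_2/2, i.e. x_2 = (2/3)·x_1.
Budget: p_1·x_1 + p_2·(2/3)·x_1 = m, so (3·p_1 + 2·p_2)·x_1 = 3·m.
Demand: x_1*(p_1,p_2,m) = 3·m/(3·p_1 + 2·p_2), x_2* = 2·m/(3·p_1 + 2·p_2).
Here 3·10.54 + 2·19.72 = 71.06, giving x_1* = 12.9609 and x_2* = 8.6406.

x_1* = 12.9609, x_2* = 8.6406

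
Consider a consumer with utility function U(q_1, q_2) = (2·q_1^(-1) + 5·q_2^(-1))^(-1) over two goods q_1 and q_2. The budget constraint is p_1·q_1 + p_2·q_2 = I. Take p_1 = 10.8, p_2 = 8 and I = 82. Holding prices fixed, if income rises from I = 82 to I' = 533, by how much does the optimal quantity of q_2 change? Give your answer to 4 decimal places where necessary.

Δq_2* = 32.4957

MRS = MU_q_1/MU_q_2 = (2/5)·(q_2/q_1)^(2). Set equal to p_1/p_2.
Hence q_2/q_1 = ((5/2)·p_1/p_2)^(1/(2)), i.e. raised to the 0.5 power.
With the ratio pinned down, the budget gives q_1* = I/(p_1 + p_2·(q_2/q_1)) and q_2* = (q_2/q_1)·q_1*.
Numerically q_2/q_1 = 1.837117, so q_1* = 82/(10.8 + 8·1.837117) = 3.2161 and q_2* = 1.837117·3.2161 = 5.9083.
At I' = 533: q_2* = 38.404. Change: 38.404 − 5.9083 = 32.4957.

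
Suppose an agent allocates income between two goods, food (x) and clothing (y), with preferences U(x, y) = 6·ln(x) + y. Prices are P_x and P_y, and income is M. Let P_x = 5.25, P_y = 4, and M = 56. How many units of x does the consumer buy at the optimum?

MU_x = 6/x, MU_y = 1. Tangency: 6/x = P_x/P_y.
So x*(P_x,P_y) = 6·P_y/P_x, independent of income; and y* = (M − 6·P_y)/P_y.
At the given prices: x* = 6·4/5.25 = 4.5714.

x* = 4.5714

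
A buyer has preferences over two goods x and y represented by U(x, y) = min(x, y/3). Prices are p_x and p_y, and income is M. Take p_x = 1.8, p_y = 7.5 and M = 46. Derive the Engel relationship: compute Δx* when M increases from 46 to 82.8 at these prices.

Leontief preferences: the optimum is at the kink where x/1 = y/3, i.e. y = 3·x.
Budget: p_x·x + p_y·3·x = M, so (p_x + 3·p_y)·x = M.
Demand: x*(p_x,p_y,M) = M/(p_x + 3·p_y), y* = 3·M/(p_x + 3·p_y).
Here 1.8 + 3·7.5 = 24.3, giving x* = 1.893.
At M' = 82.8: x* = 3.4074. Change: 3.4074 − 1.893 = 1.5144.

Δx* = 1.5144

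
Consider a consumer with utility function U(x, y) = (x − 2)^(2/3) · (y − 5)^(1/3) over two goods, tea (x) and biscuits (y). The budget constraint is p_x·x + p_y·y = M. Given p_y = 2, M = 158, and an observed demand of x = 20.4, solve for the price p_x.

This is Cobb-Douglas in (x−2, y−5): tangency gives 2/3·p_y·(y−5) = 1/3·p_x·(x−2).
Substituting into the budget: x* = 2 + 2/3·(M − 2·p_x − 5·p_y)/p_x, and y* = 5 + 1/3·(…)/p_y.
Set x* = 20.4 in the demand function and solve for p_x: p_x = 5.

p_x = 5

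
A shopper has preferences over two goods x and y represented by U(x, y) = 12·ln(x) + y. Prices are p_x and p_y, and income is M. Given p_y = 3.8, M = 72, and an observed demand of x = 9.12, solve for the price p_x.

Set MRS = p_x/p_y: (12/x)/1 = p_x/p_y.
So x*(p_x,p_y) = 12·p_y/p_x, independent of income; and y* = (M − 12·p_y)/p_y.
Set x* = 9.12 in the demand function and solve for p_x: p_x = 5.

p_x = 5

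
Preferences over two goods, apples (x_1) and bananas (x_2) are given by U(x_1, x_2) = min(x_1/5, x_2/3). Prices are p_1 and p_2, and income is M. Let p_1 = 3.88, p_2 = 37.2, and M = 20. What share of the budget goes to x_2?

With perfect complements, no substitution: consume in ratio x_1:x_2 = 5:3.
Budget: p_1·x_1 + p_2·(3/5)·x_1 = M, so (5·p_1 + 3·p_2)·x_1 = 5·M.
Demand: x_1*(p_1,p_2,M) = 5·M/(5·p_1 + 3·p_2), x_2* = 3·M/(5·p_1 + 3·p_2).
Here 5·3.88 + 3·37.2 = 131, giving x_1* = 0.7634 and x_2* = 0.458.
Expenditure on x_2: 37.2·0.458 = 17.0382; share = 0.8519.

share on x_2 = 0.8519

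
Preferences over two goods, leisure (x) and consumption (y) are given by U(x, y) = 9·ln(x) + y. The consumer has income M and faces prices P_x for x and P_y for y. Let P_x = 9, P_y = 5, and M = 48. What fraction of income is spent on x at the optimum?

share on x = 0.9375

MU_x = 9/x, MU_y = 1. Tangency: 9/x = P_x/P_y.
So x*(P_x,P_y) = 9·P_y/P_x, independent of income; and y* = (M − 9·P_y)/P_y.
At the given prices: x* = 9·5/9 = 5, and y* = 0.6.
Expenditure on x: 9·5 = 45; share = 0.9375.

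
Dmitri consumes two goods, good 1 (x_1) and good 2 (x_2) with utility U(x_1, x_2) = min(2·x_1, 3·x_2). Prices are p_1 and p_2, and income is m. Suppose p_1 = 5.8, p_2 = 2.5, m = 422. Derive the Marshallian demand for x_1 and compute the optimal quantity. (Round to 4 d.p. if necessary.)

x_1* = 56.5179

With perfect complements, no substitution: consume in ratio x_1:x_2 = 3:2.
Budget: p_1·x_1 + p_2·(2/3)·x_1 = m, so (3·p_1 + 2·p_2)·x_1 = 3·m.
Demand: x_1*(p_1,p_2,m) = 3·m/(3·p_1 + 2·p_2), x_2* = 2·m/(3·p_1 + 2·p_2).
Here 3·5.8 + 2·2.5 = 22.4, giving x_1* = 56.5179.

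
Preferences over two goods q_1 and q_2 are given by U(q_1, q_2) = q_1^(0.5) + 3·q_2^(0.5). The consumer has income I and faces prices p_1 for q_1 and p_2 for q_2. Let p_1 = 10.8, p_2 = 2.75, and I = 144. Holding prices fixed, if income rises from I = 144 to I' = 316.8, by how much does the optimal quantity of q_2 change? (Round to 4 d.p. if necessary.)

Δq_2* = 61.1075

Numerically q_2/q_1 = 138.81124, so q_1* = 144/(10.8 + 2.75·138.81124) = 0.3669 and q_2* = 138.81124·0.3669 = 50.9229.
At I' = 316.8: q_2* = 112.0304. Change: 112.0304 − 50.9229 = 61.1075.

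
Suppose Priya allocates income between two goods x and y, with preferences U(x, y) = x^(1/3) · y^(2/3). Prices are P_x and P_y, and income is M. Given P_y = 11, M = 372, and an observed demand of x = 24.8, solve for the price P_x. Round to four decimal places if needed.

P_x = 5

MU_x/MU_y = (1/3·y)/(2/3·x); tangency sets this equal to P_x/P_y.
Rearranging, P_y·y = 2·P_x·x. Substituting into the budget gives P_x·x·(1 + 2) = M.
Demand: x*(P_x,P_y,M) = 1/3·M/P_x and y* = 2/3·M/P_y.
Set x* = 24.8 in the demand function and solve for P_x: P_x = 5.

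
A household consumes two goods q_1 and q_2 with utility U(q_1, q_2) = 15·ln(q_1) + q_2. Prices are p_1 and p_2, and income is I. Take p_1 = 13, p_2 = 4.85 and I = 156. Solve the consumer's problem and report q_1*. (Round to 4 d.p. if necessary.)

q_1* = 5.5962

So q_1*(p_1,p_2) = 15·p_2/p_1, independent of income; and q_2* = (I − 15·p_2)/p_2.
At the given prices: q_1* = 15·4.85/13 = 5.5962.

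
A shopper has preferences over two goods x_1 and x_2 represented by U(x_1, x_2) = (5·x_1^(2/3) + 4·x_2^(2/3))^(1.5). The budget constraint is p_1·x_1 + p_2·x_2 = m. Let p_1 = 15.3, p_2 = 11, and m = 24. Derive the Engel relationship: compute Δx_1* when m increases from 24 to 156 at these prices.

Δx_1* = 4.3342

MRS = MU_x_1/MU_x_2 = (5/4)·(x_2/x_1)^(1/3). Set equal to p_1/p_2.
Hence x_2/x_1 = ((4/5)·p_1/p_2)^(1/(1/3)), i.e. raised to the 3 power.
Substitute x_2 = (x_2/x_1)·x_1 into the budget: x_1* = m/(p_1 + p_2·(x_2/x_1)).
Numerically x_2/x_1 = 1.377737, so x_1* = 24/(15.3 + 11·1.377737) = 0.788.
At m' = 156: x_1* = 5.1223. Change: 5.1223 − 0.788 = 4.3342.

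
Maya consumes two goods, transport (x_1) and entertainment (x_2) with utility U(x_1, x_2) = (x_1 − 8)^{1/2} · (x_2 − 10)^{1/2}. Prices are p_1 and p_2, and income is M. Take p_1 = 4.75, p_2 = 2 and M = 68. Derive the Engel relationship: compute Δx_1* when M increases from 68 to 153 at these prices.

Δx_1* = 8.9474

Discretionary income = 68 − 8·4.75 − 10·2 = 10; x_1* = 8 + 0.5·10/4.75 = 9.0526.
At M' = 153: x_1* = 18. Change: 18 − 9.0526 = 8.9474.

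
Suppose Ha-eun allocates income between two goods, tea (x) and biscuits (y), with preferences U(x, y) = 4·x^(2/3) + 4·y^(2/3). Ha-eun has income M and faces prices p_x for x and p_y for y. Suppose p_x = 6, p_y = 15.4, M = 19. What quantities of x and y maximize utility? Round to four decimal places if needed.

MU_x ∝ 4·x^(-1/3), MU_y ∝ 4·y^(-1/3), so MRS = (y/x)^(1/3) = p_x/p_y.
Solve for the ratio: y/x = [p_x/p_y]^(3).
Substitute y = (y/x)·x into the budget: x* = M/(p_x + p_y·(y/x)).
Numerically y/x = 0.059141, so x* = 19/(6 + 15.4·0.059141) = 2.7493 and y* = 0.059141·2.7493 = 0.1626.

x* = 2.7493, y* = 0.1626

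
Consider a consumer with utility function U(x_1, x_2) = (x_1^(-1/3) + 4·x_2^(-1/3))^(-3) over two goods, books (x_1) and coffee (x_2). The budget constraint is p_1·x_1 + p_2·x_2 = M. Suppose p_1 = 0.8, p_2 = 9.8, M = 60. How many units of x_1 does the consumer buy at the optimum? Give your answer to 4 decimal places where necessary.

x_1* = 11.9208

MU_x_1 ∝ x_1^(-4/3), MU_x_2 ∝ 4·x_2^(-4/3), so MRS = (1/4)·(x_2/x_1)^(4/3) = p_1/p_2.
Solve for the ratio: x_2/x_1 = [4·p_1/p_2]^(0.75).
Substitute x_2 = (x_2/x_1)·x_1 into the budget: x_1* = M/(p_1 + p_2·(x_2/x_1)).
Numerically x_2/x_1 = 0.431959, so x_1* = 60/(0.8 + 9.8·0.431959) = 11.9208.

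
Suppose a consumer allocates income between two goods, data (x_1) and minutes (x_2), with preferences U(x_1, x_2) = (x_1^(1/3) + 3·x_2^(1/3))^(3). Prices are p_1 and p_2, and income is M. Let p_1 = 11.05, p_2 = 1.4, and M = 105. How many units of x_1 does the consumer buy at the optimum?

x_1* = 0.6092

From the CES first-order condition, (1/3)·(x_2/x_1)^(2/3) = p_1/p_2.
Solve for the ratio: x_2/x_1 = [3·p_1/p_2]^(1.5).
With the ratio pinned down, the budget gives x_1* = M/(p_1 + p_2·(x_2/x_1)) and x_2* = (x_2/x_1)·x_1*.
Numerically x_2/x_1 = 115.221426, so x_1* = 105/(11.05 + 1.4·115.221426) = 0.6092.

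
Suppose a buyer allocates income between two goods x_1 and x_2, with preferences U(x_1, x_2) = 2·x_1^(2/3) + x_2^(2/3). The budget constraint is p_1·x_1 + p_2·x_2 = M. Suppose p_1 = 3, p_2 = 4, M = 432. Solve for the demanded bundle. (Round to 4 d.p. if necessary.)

From the CES first-order condition, 2·(x_2/x_1)^(1/3) = p_1/p_2.
Hence x_2/x_1 = ((1/2)·p_1/p_2)^(1/(1/3)), i.e. raised to the 3 power.
Substitute x_2 = (x_2/x_1)·x_1 into the budget: x_1* = M/(p_1 + p_2·(x_2/x_1)).
Numerically x_2/x_1 = 0.052734, so x_1* = 432/(3 + 4·0.052734) = 134.5401 and x_2* = 0.052734·134.5401 = 7.0949.

x_1* = 134.5401, x_2* = 7.0949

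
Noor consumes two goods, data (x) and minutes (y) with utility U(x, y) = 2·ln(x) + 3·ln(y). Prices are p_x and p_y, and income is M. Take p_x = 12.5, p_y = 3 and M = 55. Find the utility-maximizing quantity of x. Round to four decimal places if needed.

x* = 1.76

The MRS is (2/3)·y/x. Set MRS = p_x/p_y.
So 2·p_y·y = 3·p_x·x; combined with the budget, a share 0.4 of income goes to x.
Demand: x*(p_x,p_y,M) = 0.4·M/p_x and y* = 0.6·M/p_y.
At p_x=12.5, p_y=3, M=55: x* = 0.4·55/12.5 = 1.76.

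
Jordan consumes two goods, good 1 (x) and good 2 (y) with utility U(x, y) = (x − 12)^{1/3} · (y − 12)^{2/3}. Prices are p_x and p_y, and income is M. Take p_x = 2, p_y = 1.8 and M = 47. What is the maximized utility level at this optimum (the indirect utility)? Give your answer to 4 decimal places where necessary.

MRS = (1/2)·(y−12)/(x−12). Tangency with p_x/p_y gives y−12 = 2·(p_x/p_y)·(x−12).
After buying the subsistence bundle (12, 12), a share 1/3 of the remaining income goes to x: x* = 12 + 1/3·(M − 12p_x − 12p_y)/p_x.
Discretionary income = 47 − 12·2 − 12·1.8 = 1.4; x* = 12 + 1/3·1.4/2 = 12.2333; y* = 12 + 2/3·1.4/1.8 = 12.5185.
Utility at the optimum: U(12.2333, 12.5185) = 0.3973.

V = 0.3973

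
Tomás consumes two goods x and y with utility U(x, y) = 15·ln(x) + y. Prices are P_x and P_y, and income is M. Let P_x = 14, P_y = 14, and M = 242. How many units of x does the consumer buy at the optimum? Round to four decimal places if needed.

MU_x = 15/x, MU_y = 1. Tangency: 15/x = P_x/P_y.
So x*(P_x,P_y) = 15·P_y/P_x, independent of income; and y* = (M − 15·P_y)/P_y.
At the given prices: x* = 15·14/14 = 15.

x* = 15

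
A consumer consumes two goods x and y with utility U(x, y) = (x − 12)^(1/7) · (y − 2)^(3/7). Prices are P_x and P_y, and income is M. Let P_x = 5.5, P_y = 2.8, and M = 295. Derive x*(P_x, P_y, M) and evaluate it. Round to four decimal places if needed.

x* = 22.1545

This is Cobb-Douglas in (x−12, y−2): tangency gives 1/7·P_y·(y−2) = 3/7·P_x·(x−12).
After buying the subsistence bundle (12, 2), a share 0.25 of the remaining income goes to x: x* = 12 + 0.25·(M − 12P_x − 2P_y)/P_x.
Discretionary income = 295 − 12·5.5 − 2·2.8 = 223.4; x* = 12 + 0.25·223.4/5.5 = 22.1545.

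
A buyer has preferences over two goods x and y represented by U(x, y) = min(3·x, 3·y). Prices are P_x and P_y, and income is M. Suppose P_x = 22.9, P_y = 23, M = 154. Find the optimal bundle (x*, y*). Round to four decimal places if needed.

x* = 3.3551, y* = 3.3551

Leontief preferences: the optimum is at the kink where x/3 = y/3, i.e. y = x.
Budget: P_x·x + P_y·x = M, so (3·P_x + 3·P_y)·x = 3·M.
Demand: x*(P_x,P_y,M) = 3·M/(3·P_x + 3·P_y), y* = 3·M/(3·P_x + 3·P_y).
Here 3·22.9 + 3·23 = 137.7, giving x* = 3.3551 and y* = 3.3551.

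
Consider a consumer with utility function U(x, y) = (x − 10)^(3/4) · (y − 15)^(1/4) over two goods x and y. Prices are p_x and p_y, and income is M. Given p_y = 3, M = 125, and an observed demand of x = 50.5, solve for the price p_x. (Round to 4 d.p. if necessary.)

p_x = 1.25

MRS = 3·(y−15)/(x−10). Tangency with p_x/p_y gives y−15 = (1/3)·(p_x/p_y)·(x−10).
After buying the subsistence bundle (10, 15), a share 0.75 of the remaining income goes to x: x* = 10 + 0.75·(M − 10p_x − 15p_y)/p_x.
Set x* = 50.5 in the demand function and solve for p_x: p_x = 1.25.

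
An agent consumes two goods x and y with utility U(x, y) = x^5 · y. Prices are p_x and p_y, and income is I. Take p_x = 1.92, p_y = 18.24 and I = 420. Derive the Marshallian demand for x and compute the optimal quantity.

MU_x/MU_y = (5·y)/(x); tangency sets this equal to p_x/p_y.
So 5·p_y·y = p_x·x; combined with the budget, a share 5/6 of income goes to x.
Demand: x*(p_x,p_y,I) = 5/6·I/p_x and y* = 1/6·I/p_y.
At p_x=1.92, p_y=18.24, I=420: x* = 5/6·420/1.92 = 182.2917.

x* = 182.2917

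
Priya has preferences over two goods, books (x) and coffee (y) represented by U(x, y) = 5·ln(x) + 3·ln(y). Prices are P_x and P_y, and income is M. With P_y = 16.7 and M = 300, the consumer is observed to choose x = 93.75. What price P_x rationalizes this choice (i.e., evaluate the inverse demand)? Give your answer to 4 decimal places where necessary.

P_x = 2

Tangency: MRS = (5/3)·y/x = P_x/P_y.
Rearranging, P_y·y = (3/5)·P_x·x. Substituting into the budget gives P_x·x·(1 + (3/5)) = M.
Demand: x*(P_x,P_y,M) = 0.625·M/P_x and y* = 0.375·M/P_y.
Set x* = 93.75 in the demand function and solve for P_x: P_x = 2.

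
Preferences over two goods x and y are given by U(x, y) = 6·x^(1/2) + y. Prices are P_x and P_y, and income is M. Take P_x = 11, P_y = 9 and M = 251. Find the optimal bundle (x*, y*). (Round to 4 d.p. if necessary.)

Set MRS = P_x/P_y: 3·x^(−1/2) = P_x/P_y.
Solve: √x = 3·P_y/P_x, so x*(P_x,P_y) = (3·P_y/P_x)², and y* = (M − P_x·x*)/P_y.
Plugging in: x* = (3·9/11)² = 6.0248, y* = 20.5253.

x* = 6.0248, y* = 20.5253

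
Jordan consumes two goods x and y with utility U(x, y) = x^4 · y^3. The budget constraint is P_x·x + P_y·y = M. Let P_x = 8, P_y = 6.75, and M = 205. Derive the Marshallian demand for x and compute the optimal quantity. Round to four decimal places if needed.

x* = 14.6429

The MRS is (4/3)·y/x. Set MRS = P_x/P_y.
So 4·P_y·y = 3·P_x·x; combined with the budget, a share 4/7 of income goes to x.
Demand: x*(P_x,P_y,M) = 4/7·M/P_x and y* = 3/7·M/P_y.
At P_x=8, P_y=6.75, M=205: x* = 4/7·205/8 = 14.6429.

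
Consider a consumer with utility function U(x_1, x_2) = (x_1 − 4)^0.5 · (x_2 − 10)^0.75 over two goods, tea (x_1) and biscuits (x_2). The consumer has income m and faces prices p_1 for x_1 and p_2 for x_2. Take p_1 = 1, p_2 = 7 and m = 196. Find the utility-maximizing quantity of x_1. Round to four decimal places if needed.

x_1* = 52.8

MRS = (2/3)·(x_2−10)/(x_1−4). Tangency with p_1/p_2 gives x_2−10 = (3/2)·(p_1/p_2)·(x_1−4).
After buying the subsistence bundle (4, 10), a share 0.4 of the remaining income goes to x_1: x_1* = 4 + 0.4·(m − 4p_1 − 10p_2)/p_1.
Discretionary income = 196 − 4·1 − 10·7 = 122; x_1* = 4 + 0.4·122/1 = 52.8.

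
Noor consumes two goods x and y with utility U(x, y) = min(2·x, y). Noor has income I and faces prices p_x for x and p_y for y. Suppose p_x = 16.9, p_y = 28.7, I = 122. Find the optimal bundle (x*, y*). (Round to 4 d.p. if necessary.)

With perfect complements, no substitution: consume in ratio x:y = 1:2.
Budget: p_x·x + p_y·2·x = I, so (p_x + 2·p_y)·x = I.
Demand: x*(p_x,p_y,I) = I/(p_x + 2·p_y), y* = 2·I/(p_x + 2·p_y).
Here 16.9 + 2·28.7 = 74.3, giving x* = 1.642 and y* = 3.284.

x* = 1.642, y* = 3.284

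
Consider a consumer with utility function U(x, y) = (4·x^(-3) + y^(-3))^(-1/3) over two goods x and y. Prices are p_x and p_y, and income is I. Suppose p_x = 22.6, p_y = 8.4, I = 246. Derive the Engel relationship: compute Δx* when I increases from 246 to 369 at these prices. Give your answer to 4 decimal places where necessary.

Δx* = 4.0719

Numerically y/x = 0.905612, so x* = 246/(22.6 + 8.4·0.905612) = 8.1438.
At I' = 369: x* = 12.2157. Change: 12.2157 − 8.1438 = 4.0719.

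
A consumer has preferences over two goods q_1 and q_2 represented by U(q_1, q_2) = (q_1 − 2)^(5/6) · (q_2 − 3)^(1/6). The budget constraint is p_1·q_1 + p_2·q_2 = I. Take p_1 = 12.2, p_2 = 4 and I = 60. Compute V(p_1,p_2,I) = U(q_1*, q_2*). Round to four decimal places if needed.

V = 1.4845

MRS = 5·(q_2−3)/(q_1−2). Tangency with p_1/p_2 gives q_2−3 = (1/5)·(p_1/p_2)·(q_1−2).
Substituting into the budget: q_1* = 2 + 5/6·(I − 2·p_1 − 3·p_2)/p_1, and q_2* = 3 + 1/6·(…)/p_2.
Discretionary income = 60 − 2·12.2 − 3·4 = 23.6; q_1* = 2 + 5/6·23.6/12.2 = 3.612; q_2* = 3 + 1/6·23.6/4 = 3.9833.
Utility at the optimum: U(3.612, 3.9833) = 1.4845.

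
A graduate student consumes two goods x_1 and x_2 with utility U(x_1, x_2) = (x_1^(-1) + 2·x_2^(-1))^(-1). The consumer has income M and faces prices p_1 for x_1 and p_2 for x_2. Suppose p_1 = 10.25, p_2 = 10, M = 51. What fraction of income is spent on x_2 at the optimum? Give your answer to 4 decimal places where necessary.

From the CES first-order condition, (1/2)·(x_2/x_1)^(2) = p_1/p_2.
Hence x_2/x_1 = (2·p_1/p_2)^(1/(2)), i.e. raised to the 0.5 power.
Substitute x_2 = (x_2/x_1)·x_1 into the budget: x_1* = M/(p_1 + p_2·(x_2/x_1)).
Numerically x_2/x_1 = 1.431782, so x_1* = 51/(10.25 + 10·1.431782) = 2.0759 and x_2* = 1.431782·2.0759 = 2.9722.
Expenditure on x_2: 10·2.9722 = 29.7222; share = 0.5828.

share on x_2 = 0.5828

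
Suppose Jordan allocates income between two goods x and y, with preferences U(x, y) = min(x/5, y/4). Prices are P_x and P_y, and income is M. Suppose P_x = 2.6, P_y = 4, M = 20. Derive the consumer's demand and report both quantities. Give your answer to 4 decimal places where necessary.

x* = 3.4483, y* = 2.7586

Here 5·2.6 + 4·4 = 29, giving x* = 3.4483 and y* = 2.7586.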